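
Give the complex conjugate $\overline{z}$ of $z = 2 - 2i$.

If z = a + bi, then conjugate(z) = a - bi
conjugate(2 - 2i) = 2 + 2i


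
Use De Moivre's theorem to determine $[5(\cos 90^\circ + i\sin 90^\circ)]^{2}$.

By De Moivre: z^n = r^n(cos(nθ) + i sin(nθ))
= 5^2(cos(2*90°) + i sin(2*90°))
= 25(cos 180° + i sin 180°)
= -25


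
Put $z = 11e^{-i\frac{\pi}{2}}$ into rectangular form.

a = r cos θ = 11 * 0 = 0
b = r sin θ = 11 * -1 = -11
z = -11i


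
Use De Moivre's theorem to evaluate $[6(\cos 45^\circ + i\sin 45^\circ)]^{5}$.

By De Moivre: z^n = r^n(cos(nθ) + i sin(nθ))
= 6^5(cos(5*45°) + i sin(5*45°))
= 7776(cos 225° + i sin 225°)
= -3888*sqrt(2) - 3888*sqrt(2)i


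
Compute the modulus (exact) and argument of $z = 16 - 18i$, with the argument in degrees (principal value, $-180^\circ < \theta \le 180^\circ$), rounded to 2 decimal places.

|z| = sqrt(16^2 + (-18)^2) = sqrt(580)
arg(z) = arctan(b/a) = arctan(-18/16) (quadrant-adjusted) = -48.37°


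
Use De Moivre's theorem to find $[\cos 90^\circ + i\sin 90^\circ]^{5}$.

By De Moivre: z^n = r^n(cos(nθ) + i sin(nθ))
= 1^5(cos(5*90°) + i sin(5*90°))
= 1(cos 90° + i sin 90°)
= i


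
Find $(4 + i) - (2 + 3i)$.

(4 - 2) + (1 - 3)i = 2 - 2i


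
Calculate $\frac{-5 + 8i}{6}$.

Divisor is real, so divide each part by 6:
= -5/6 + (4/3)i


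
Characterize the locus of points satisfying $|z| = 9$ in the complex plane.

|z| = 9 means sqrt(x^2 + y^2) = 9
This is a circle of radius 9 centered at the origin


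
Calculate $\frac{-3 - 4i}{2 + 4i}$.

Multiply numerator and denominator by conjugate (2 - 4i):
= (-3 - 4i)(2 - 4i) / (2^2 + 4^2)
= (-22 + 4i) / 20
Divide through by 2: (-11 + 2i) / 10
= -11/10 + (1/5)i


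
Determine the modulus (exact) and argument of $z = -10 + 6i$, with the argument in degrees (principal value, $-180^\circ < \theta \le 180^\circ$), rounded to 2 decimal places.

|z| = sqrt((-10)^2 + 6^2) = sqrt(136)
arg(z) = arctan(b/a) = arctan(6/-10) (quadrant-adjusted) = 149.04°


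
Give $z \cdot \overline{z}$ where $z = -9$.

z * conjugate(z) = |z|^2 = a^2 + b^2
= (-9)^2 + 0^2 = 81


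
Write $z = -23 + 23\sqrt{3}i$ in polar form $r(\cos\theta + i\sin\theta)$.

r = |z| = sqrt(a^2 + b^2) = sqrt((-23)^2 + (23*sqrt(3))^2) = sqrt(529 + 1587) = sqrt(2116) = 46
θ = arctan(b/a) = arctan(39.8372/-23) (quadrant-adjusted) = 120°
z = 46(cos 120° + i sin 120°)


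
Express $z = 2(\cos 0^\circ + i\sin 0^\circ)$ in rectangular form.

a = r cos θ = 2 * 1 = 2
b = r sin θ = 2 * 0 = 0
z = 2


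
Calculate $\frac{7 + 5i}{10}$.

Divisor is real, so divide each part by 10:
= 7/10 + (1/2)i


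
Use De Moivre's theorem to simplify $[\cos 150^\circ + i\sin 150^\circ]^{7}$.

By De Moivre: z^n = r^n(cos(nθ) + i sin(nθ))
= 1^7(cos(7*150°) + i sin(7*150°))
= 1(cos 330° + i sin 330°)
= sqrt(3)/2 - (1/2)i


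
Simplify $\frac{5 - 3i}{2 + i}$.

Multiply numerator and denominator by conjugate (2 - i):
= (5 - 3i)(2 - i) / (2^2 + 1^2)
= (7 - 11i) / 5
= 7/5 - (11/5)i


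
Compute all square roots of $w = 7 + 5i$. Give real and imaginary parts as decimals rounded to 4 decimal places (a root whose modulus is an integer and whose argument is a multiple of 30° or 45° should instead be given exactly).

|w| = sqrt(74) ≈ 8.602325, arg(w) ≈ 35.537678°
Root modulus = sqrt(74)^(1/2) ≈ 2.932972
Root arguments: θ_k = (arg(w) + 360°k)/2 for k = 0, 1, ..., 1
Compute each root as (root modulus)(cos θ_k + i sin θ_k) using full-precision intermediates, then round to 4 decimal places.
Roots: 2.7931 + 0.8951i, -2.7931 - 0.8951i


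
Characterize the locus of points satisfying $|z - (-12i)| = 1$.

|z - z0| = r describes a circle centered at z0 with radius r
Here z0 = -12i and r = 1
Locus: Circle centered at (0, -12) with radius 1


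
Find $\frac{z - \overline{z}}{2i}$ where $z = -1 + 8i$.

z - conjugate(z) = 2bi
(z - conjugate(z))/(2i) = 2bi/(2i) = b = 8


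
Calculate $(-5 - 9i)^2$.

(a + bi)^2 = a^2 - b^2 + 2abi
= (-5)^2 - (-9)^2 + 2*(-5)*(-9)i
= -56 + 90i


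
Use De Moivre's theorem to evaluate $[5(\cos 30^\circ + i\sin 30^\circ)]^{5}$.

By De Moivre: z^n = r^n(cos(nθ) + i sin(nθ))
= 5^5(cos(5*30°) + i sin(5*30°))
= 3125(cos 150° + i sin 150°)
= -3125*sqrt(3)/2 + (3125/2)i


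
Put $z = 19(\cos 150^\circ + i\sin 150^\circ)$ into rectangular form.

a = r cos θ = 19 * -sqrt(3)/2 = -19*sqrt(3)/2
b = r sin θ = 19 * 1/2 = 19/2
z = -19*sqrt(3)/2 + (19/2)i


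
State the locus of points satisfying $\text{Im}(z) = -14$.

Im(z) = y where z = x + yi; the equation y = -14 is satisfied by all points with that y-coordinate
Locus: Horizontal line y = -14


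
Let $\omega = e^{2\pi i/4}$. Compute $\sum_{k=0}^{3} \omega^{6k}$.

Let ζ = ω^6 = e^(2πi·6/4). Since 4 ∤ 6, ζ ≠ 1.
Sum = Σ_{k=0}^{3} ζ^k = (ζ^4 - 1)/(ζ - 1) = (ω^{6·4} - 1)/(ζ - 1) = (1 - 1)/(ζ - 1) = 0


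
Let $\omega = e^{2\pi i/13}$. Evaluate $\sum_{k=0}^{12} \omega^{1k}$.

Let ζ = ω^1 = e^(2πi·1/13). Since 13 ∤ 1, ζ ≠ 1.
Sum = Σ_{k=0}^{12} ζ^k = (ζ^13 - 1)/(ζ - 1) = (ω^{1·13} - 1)/(ζ - 1) = (1 - 1)/(ζ - 1) = 0


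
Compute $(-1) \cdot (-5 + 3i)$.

(a1*a2 - b1*b2) + (a1*b2 + b1*a2)i
= (5 - 0) + (-3 + 0)i
= 5 - 3i


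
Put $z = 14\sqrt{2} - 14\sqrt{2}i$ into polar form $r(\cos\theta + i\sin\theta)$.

r = |z| = sqrt(a^2 + b^2) = sqrt((14*sqrt(2))^2 + (-14*sqrt(2))^2) = sqrt(392 + 392) = sqrt(784) = 28
θ = arctan(b/a) = arctan(-19.799/19.799) (quadrant-adjusted) = 315°
z = 28(cos 315° + i sin 315°)


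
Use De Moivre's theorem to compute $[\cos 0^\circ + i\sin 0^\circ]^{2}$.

By De Moivre: z^n = r^n(cos(nθ) + i sin(nθ))
= 1^2(cos(2*0°) + i sin(2*0°))
= 1(cos 0° + i sin 0°)
= 1


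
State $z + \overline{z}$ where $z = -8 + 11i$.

z + conjugate(z) = (a + bi) + (a - bi) = 2a
= 2 * (-8) = -16


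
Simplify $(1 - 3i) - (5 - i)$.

(1 - 5) + (-3 - (-1))i = -4 - 2i


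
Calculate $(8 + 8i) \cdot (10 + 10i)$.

(a1*a2 - b1*b2) + (a1*b2 + b1*a2)i
= (80 - 80) + (80 + 80)i
= 160i


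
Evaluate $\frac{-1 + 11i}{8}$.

Divisor is real, so divide each part by 8:
= -1/8 + (11/8)i


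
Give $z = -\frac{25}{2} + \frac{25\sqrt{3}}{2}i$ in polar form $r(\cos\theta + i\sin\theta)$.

r = |z| = sqrt(a^2 + b^2) = sqrt((-25/2)^2 + (25*sqrt(3)/2)^2) = sqrt(625/4 + 1875/4) = sqrt(625) = 25
θ = arctan(b/a) = arctan(21.6506/-12.5) (quadrant-adjusted) = 120°
z = 25(cos 120° + i sin 120°)


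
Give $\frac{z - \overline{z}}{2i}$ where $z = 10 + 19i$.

z - conjugate(z) = 2bi
(z - conjugate(z))/(2i) = 2bi/(2i) = b = 19


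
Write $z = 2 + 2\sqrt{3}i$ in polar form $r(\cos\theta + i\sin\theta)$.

r = |z| = sqrt(a^2 + b^2) = sqrt((2)^2 + (2*sqrt(3))^2) = sqrt(4 + 12) = sqrt(16) = 4
θ = arctan(b/a) = arctan(3.4641/2) (quadrant-adjusted) = 60°
z = 4(cos 60° + i sin 60°)


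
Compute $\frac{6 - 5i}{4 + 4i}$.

Multiply numerator and denominator by conjugate (4 - 4i):
= (6 - 5i)(4 - 4i) / (4^2 + 4^2)
= (4 - 44i) / 32
Divide through by 4: (1 - 11i) / 8
= 1/8 - (11/8)i


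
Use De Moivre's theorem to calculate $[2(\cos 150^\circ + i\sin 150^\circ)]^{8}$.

By De Moivre: z^n = r^n(cos(nθ) + i sin(nθ))
= 2^8(cos(8*150°) + i sin(8*150°))
= 256(cos 120° + i sin 120°)
= -128 + 128*sqrt(3)i


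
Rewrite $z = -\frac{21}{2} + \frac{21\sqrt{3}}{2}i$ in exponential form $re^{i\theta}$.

r = |z| = sqrt((-21/2)^2 + (21*sqrt(3)/2)^2) = sqrt(441/4 + 1323/4) = sqrt(441) = 21
θ = arctan(b/a) = arctan(18.1865/-10.5) (quadrant-adjusted) = 120° = 2π/3
z = 21e^(i*2π/3)


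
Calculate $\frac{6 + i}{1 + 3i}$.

Multiply numerator and denominator by conjugate (1 - 3i):
= (6 + i)(1 - 3i) / (1^2 + 3^2)
= (9 - 17i) / 10
= 9/10 - (17/10)i


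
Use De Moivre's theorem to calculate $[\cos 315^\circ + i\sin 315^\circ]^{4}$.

By De Moivre: z^n = r^n(cos(nθ) + i sin(nθ))
= 1^4(cos(4*315°) + i sin(4*315°))
= 1(cos 180° + i sin 180°)
= -1


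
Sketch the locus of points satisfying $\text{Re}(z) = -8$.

Re(z) = x where z = x + yi; the equation x = -8 is satisfied by all points with that x-coordinate
Locus: Vertical line x = -8


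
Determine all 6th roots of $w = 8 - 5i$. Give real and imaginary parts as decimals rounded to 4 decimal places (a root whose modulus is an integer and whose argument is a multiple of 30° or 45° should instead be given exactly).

|w| = sqrt(89) ≈ 9.433981, arg(w) ≈ 327.994617°
Root modulus = sqrt(89)^(1/6) ≈ 1.453614
Root arguments: θ_k = (arg(w) + 360°k)/6 for k = 0, 1, ..., 5
Compute each root as (root modulus)(cos θ_k + i sin θ_k) using full-precision intermediates, then round to 4 decimal places.
Roots: 0.8407 + 1.1858i, -0.6066 + 1.3210i, -1.4473 + 0.1351i, -0.8407 - 1.1858i, 0.6066 - 1.3210i, 1.4473 - 0.1351i


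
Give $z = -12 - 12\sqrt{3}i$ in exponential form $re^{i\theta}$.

r = |z| = sqrt((-12)^2 + (-12*sqrt(3))^2) = sqrt(144 + 432) = sqrt(576) = 24
θ = arctan(b/a) = arctan(-20.7846/-12) (quadrant-adjusted) = -120° = -2π/3
z = 24e^(-i*2π/3)


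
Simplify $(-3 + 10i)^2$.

(a + bi)^2 = a^2 - b^2 + 2abi
= (-3)^2 - 10^2 + 2*(-3)*10i
= -91 - 60i


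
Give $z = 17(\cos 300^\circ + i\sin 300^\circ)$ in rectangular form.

a = r cos θ = 17 * 1/2 = 17/2
b = r sin θ = 17 * -sqrt(3)/2 = -17*sqrt(3)/2
z = 17/2 - (17*sqrt(3)/2)i


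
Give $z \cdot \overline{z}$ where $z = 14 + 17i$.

z * conjugate(z) = |z|^2 = a^2 + b^2
= 14^2 + 17^2 = 485


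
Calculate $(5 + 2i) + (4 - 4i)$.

(5 + 4) + (2 + (-4))i = 9 - 2i


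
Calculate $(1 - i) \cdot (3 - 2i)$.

(a1*a2 - b1*b2) + (a1*b2 + b1*a2)i
= (3 - 2) + (-2 + (-3))i
= 1 - 5i


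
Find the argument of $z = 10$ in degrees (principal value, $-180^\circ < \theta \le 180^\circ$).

b = 0 and a > 0, so z lies on the positive real axis: θ = 0°


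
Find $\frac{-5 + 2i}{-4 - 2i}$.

Multiply numerator and denominator by conjugate (-4 + 2i):
= (-5 + 2i)(-4 + 2i) / ((-4)^2 + (-2)^2)
= (16 - 18i) / 20
Divide through by 2: (8 - 9i) / 10
= 4/5 - (9/10)i


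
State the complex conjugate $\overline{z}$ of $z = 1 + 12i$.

If z = a + bi, then conjugate(z) = a - bi
conjugate(1 + 12i) = 1 - 12i


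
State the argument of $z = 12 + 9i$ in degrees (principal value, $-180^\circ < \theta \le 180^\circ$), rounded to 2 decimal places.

θ = arctan(b/a) = arctan(9/12) (quadrant-adjusted) = 36.87°


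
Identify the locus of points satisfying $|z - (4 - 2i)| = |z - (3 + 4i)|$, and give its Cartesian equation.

|z - z1| = |z - z2| means z is equidistant from z1 and z2,
i.e. the perpendicular bisector of the segment from (4, -2) to (3, 4) (midpoint (7/2, 1)).
With z = x + yi, square both sides:
(x - 4)^2 + (y - (-2))^2 = (x - 3)^2 + (y - 4)^2
The x^2 and y^2 terms cancel: -2x + 12y = 25 - 20 = 5
Simplify: 2x - 12y = -5
Locus: Perpendicular bisector of the segment from (4, -2) to (3, 4): the line 2x - 12y = -5


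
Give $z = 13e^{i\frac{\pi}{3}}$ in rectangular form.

a = r cos θ = 13 * 1/2 = 13/2
b = r sin θ = 13 * sqrt(3)/2 = 13*sqrt(3)/2
z = 13/2 + (13*sqrt(3)/2)i


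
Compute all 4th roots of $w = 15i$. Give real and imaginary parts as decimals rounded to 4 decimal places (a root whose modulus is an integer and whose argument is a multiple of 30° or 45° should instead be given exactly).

|w| = 15, arg(w) = 90°
Root modulus = 15^(1/4) ≈ 1.967990
Root arguments: θ_k = (90° + 360°k)/4 for k = 0, 1, ..., 3
Compute each root as (root modulus)(cos θ_k + i sin θ_k) using full-precision intermediates, then round to 4 decimal places.
Roots: 1.8182 + 0.7531i, -0.7531 + 1.8182i, -1.8182 - 0.7531i, 0.7531 - 1.8182i


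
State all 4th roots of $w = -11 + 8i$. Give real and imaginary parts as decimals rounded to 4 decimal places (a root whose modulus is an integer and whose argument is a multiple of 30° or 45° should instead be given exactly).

|w| = sqrt(185) ≈ 13.601471, arg(w) ≈ 143.972627°
Root modulus = sqrt(185)^(1/4) ≈ 1.920421
Root arguments: θ_k = (arg(w) + 360°k)/4 for k = 0, 1, ..., 3
Compute each root as (root modulus)(cos θ_k + i sin θ_k) using full-precision intermediates, then round to 4 decimal places.
Roots: 1.5538 + 1.1286i, -1.1286 + 1.5538i, -1.5538 - 1.1286i, 1.1286 - 1.5538i


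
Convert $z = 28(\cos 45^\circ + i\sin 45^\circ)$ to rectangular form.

a = r cos θ = 28 * sqrt(2)/2 = 14*sqrt(2)
b = r sin θ = 28 * sqrt(2)/2 = 14*sqrt(2)
z = 14*sqrt(2) + 14*sqrt(2)i


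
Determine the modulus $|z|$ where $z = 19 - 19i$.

|z| = sqrt(a^2 + b^2) = sqrt(19^2 + (-19)^2) = sqrt(722) = sqrt(722)


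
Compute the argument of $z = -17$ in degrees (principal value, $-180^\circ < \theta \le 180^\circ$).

b = 0 and a < 0, so z lies on the negative real axis: θ = 180°


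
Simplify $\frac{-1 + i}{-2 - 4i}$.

Multiply numerator and denominator by conjugate (-2 + 4i):
= (-1 + i)(-2 + 4i) / ((-2)^2 + (-4)^2)
= (-2 - 6i) / 20
Divide through by 2: (-1 - 3i) / 10
= -1/10 - (3/10)i


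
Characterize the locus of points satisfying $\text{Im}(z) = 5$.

Im(z) = y where z = x + yi; the equation y = 5 is satisfied by all points with that y-coordinate
Locus: Horizontal line y = 5


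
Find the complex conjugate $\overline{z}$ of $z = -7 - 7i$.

If z = a + bi, then conjugate(z) = a - bi
conjugate(-7 - 7i) = -7 + 7i


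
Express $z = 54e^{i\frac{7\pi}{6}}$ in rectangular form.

a = r cos θ = 54 * -sqrt(3)/2 = -27*sqrt(3)
b = r sin θ = 54 * -1/2 = -27
z = -27*sqrt(3) - 27i


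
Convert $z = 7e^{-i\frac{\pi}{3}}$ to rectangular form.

a = r cos θ = 7 * 1/2 = 7/2
b = r sin θ = 7 * -sqrt(3)/2 = -7*sqrt(3)/2
z = 7/2 - (7*sqrt(3)/2)i


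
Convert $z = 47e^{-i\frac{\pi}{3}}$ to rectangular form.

a = r cos θ = 47 * 1/2 = 47/2
b = r sin θ = 47 * -sqrt(3)/2 = -47*sqrt(3)/2
z = 47/2 - (47*sqrt(3)/2)i


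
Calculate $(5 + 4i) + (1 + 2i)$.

(5 + 1) + (4 + 2)i = 6 + 6i


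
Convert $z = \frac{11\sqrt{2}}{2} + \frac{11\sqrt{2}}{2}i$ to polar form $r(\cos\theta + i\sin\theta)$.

r = |z| = sqrt(a^2 + b^2) = sqrt((11*sqrt(2)/2)^2 + (11*sqrt(2)/2)^2) = sqrt(121/2 + 121/2) = sqrt(121) = 11
θ = arctan(b/a) = arctan(7.7782/7.7782) (quadrant-adjusted) = 45°
z = 11(cos 45° + i sin 45°)


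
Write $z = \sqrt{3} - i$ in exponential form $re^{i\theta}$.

r = |z| = sqrt((sqrt(3))^2 + (-1)^2) = sqrt(3 + 1) = sqrt(4) = 2
θ = arctan(b/a) = arctan(-1/1.7321) (quadrant-adjusted) = -30° = -π/6
z = 2e^(-i*π/6)


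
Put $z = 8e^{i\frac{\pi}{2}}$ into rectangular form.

a = r cos θ = 8 * 0 = 0
b = r sin θ = 8 * 1 = 8
z = 8i


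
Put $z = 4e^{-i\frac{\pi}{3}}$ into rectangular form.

a = r cos θ = 4 * 1/2 = 2
b = r sin θ = 4 * -sqrt(3)/2 = -2*sqrt(3)
z = 2 - 2*sqrt(3)i


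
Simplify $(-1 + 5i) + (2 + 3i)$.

(-1 + 2) + (5 + 3)i = 1 + 8i


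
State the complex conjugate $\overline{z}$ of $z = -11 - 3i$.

If z = a + bi, then conjugate(z) = a - bi
conjugate(-11 - 3i) = -11 + 3i


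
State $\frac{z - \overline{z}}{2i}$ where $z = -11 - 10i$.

z - conjugate(z) = 2bi
(z - conjugate(z))/(2i) = 2bi/(2i) = b = -10


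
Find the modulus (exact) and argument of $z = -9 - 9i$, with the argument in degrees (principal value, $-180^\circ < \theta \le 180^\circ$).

|z| = sqrt((-9)^2 + (-9)^2) = sqrt(162)
arg(z) = arctan(b/a) = arctan(-9/-9) (quadrant-adjusted) = -135°


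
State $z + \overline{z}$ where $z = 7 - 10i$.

z + conjugate(z) = (a + bi) + (a - bi) = 2a
= 2 * 7 = 14


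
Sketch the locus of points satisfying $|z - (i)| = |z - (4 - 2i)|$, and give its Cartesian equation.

|z - z1| = |z - z2| means z is equidistant from z1 and z2,
i.e. the perpendicular bisector of the segment from (0, 1) to (4, -2) (midpoint (2, -1/2)).
With z = x + yi, square both sides:
(x - 0)^2 + (y - 1)^2 = (x - 4)^2 + (y - (-2))^2
The x^2 and y^2 terms cancel: 8x + (-6)y = 20 - 1 = 19
Simplify: 8x - 6y = 19
Locus: Perpendicular bisector of the segment from (0, 1) to (4, -2): the line 8x - 6y = 19


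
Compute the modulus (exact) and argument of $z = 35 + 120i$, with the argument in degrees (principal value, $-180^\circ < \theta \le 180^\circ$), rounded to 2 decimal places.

|z| = sqrt(35^2 + 120^2) = 125
arg(z) = arctan(b/a) = arctan(120/35) (quadrant-adjusted) = 73.74°


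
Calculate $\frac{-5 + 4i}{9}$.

Divisor is real, so divide each part by 9:
= -5/9 + (4/9)i


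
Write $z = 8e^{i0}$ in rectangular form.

a = r cos θ = 8 * 1 = 8
b = r sin θ = 8 * 0 = 0
z = 8


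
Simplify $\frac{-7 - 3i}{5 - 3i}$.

Multiply numerator and denominator by conjugate (5 + 3i):
= (-7 - 3i)(5 + 3i) / (5^2 + (-3)^2)
= (-26 - 36i) / 34
Divide through by 2: (-13 - 18i) / 17
= -13/17 - (18/17)i


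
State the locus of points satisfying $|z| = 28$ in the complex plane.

|z| = 28 means sqrt(x^2 + y^2) = 28
This is a circle of radius 28 centered at the origin


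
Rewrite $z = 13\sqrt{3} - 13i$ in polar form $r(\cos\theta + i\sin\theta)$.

r = |z| = sqrt(a^2 + b^2) = sqrt((13*sqrt(3))^2 + (-13)^2) = sqrt(507 + 169) = sqrt(676) = 26
θ = arctan(b/a) = arctan(-13/22.5167) (quadrant-adjusted) = 330°
z = 26(cos 330° + i sin 330°)


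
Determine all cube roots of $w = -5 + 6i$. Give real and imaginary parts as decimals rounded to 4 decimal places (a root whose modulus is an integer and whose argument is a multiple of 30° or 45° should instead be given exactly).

|w| = sqrt(61) ≈ 7.810250, arg(w) ≈ 129.805571°
Root modulus = sqrt(61)^(1/3) ≈ 1.984061
Root arguments: θ_k = (arg(w) + 360°k)/3 for k = 0, 1, ..., 2
Compute each root as (root modulus)(cos θ_k + i sin θ_k) using full-precision intermediates, then round to 4 decimal places.
Roots: 1.4447 + 1.3599i, -1.9001 + 0.5712i, 0.4554 - 1.9311i


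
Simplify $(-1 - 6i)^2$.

(a + bi)^2 = a^2 - b^2 + 2abi
= (-1)^2 - (-6)^2 + 2*(-1)*(-6)i
= -35 + 12i


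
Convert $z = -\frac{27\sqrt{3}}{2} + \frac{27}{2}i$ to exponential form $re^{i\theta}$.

r = |z| = sqrt((-27*sqrt(3)/2)^2 + (27/2)^2) = sqrt(2187/4 + 729/4) = sqrt(729) = 27
θ = arctan(b/a) = arctan(13.5/-23.3827) (quadrant-adjusted) = 150° = 5π/6
z = 27e^(i*5π/6)


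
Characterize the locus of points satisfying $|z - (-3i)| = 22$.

|z - z0| = r describes a circle centered at z0 with radius r
Here z0 = -3i and r = 22
Locus: Circle centered at (0, -3) with radius 22


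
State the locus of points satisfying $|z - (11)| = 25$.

|z - z0| = r describes a circle centered at z0 with radius r
Here z0 = 11 and r = 25
Locus: Circle centered at (11, 0) with radius 25


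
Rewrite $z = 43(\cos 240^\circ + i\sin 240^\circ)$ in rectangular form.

a = r cos θ = 43 * -1/2 = -43/2
b = r sin θ = 43 * -sqrt(3)/2 = -43*sqrt(3)/2
z = -43/2 - (43*sqrt(3)/2)i


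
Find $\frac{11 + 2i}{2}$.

Divisor is real, so divide each part by 2:
= 11/2 + i


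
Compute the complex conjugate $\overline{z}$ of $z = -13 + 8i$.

If z = a + bi, then conjugate(z) = a - bi
conjugate(-13 + 8i) = -13 - 8i


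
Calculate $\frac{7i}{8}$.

Divisor is real, so divide each part by 8:
= 0 + (7/8)i


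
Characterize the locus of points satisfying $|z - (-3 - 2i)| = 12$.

|z - z0| = r describes a circle centered at z0 with radius r
Here z0 = -3 - 2i and r = 12
Locus: Circle centered at (-3, -2) with radius 12


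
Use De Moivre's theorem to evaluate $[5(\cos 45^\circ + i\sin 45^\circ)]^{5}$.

By De Moivre: z^n = r^n(cos(nθ) + i sin(nθ))
= 5^5(cos(5*45°) + i sin(5*45°))
= 3125(cos 225° + i sin 225°)
= -3125*sqrt(2)/2 - (3125*sqrt(2)/2)i


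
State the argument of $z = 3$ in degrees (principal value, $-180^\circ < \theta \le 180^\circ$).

b = 0 and a > 0, so z lies on the positive real axis: θ = 0°


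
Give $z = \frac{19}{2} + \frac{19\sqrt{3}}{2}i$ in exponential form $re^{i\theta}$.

r = |z| = sqrt((19/2)^2 + (19*sqrt(3)/2)^2) = sqrt(361/4 + 1083/4) = sqrt(361) = 19
θ = arctan(b/a) = arctan(16.4545/9.5) (quadrant-adjusted) = 60° = π/3
z = 19e^(i*π/3)


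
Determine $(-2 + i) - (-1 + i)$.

(-2 - (-1)) + (1 - 1)i = -1


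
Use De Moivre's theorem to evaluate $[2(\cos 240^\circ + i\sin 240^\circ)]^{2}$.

By De Moivre: z^n = r^n(cos(nθ) + i sin(nθ))
= 2^2(cos(2*240°) + i sin(2*240°))
= 4(cos 120° + i sin 120°)
= -2 + 2*sqrt(3)i


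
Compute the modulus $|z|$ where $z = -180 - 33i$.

|z| = sqrt(a^2 + b^2) = sqrt((-180)^2 + (-33)^2) = sqrt(33489) = 183


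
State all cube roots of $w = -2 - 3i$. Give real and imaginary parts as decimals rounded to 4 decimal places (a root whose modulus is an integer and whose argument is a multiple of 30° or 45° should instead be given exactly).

|w| = sqrt(13) ≈ 3.605551, arg(w) ≈ 236.309932°
Root modulus = sqrt(13)^(1/3) ≈ 1.533406
Root arguments: θ_k = (arg(w) + 360°k)/3 for k = 0, 1, ..., 2
Compute each root as (root modulus)(cos θ_k + i sin θ_k) using full-precision intermediates, then round to 4 decimal places.
Roots: 0.2986 + 1.5040i, -1.4519 - 0.4934i, 1.1532 - 1.0106i


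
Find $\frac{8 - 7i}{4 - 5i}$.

Multiply numerator and denominator by conjugate (4 + 5i):
= (8 - 7i)(4 + 5i) / (4^2 + (-5)^2)
= (67 + 12i) / 41
= 67/41 + (12/41)i


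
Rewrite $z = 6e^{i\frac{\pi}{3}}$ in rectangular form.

a = r cos θ = 6 * 1/2 = 3
b = r sin θ = 6 * sqrt(3)/2 = 3*sqrt(3)
z = 3 + 3*sqrt(3)i


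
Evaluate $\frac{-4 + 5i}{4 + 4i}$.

Multiply numerator and denominator by conjugate (4 - 4i):
= (-4 + 5i)(4 - 4i) / (4^2 + 4^2)
= (4 + 36i) / 32
Divide through by 4: (1 + 9i) / 8
= 1/8 + (9/8)i


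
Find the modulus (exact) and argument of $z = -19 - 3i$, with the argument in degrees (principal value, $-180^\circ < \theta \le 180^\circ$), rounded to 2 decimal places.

|z| = sqrt((-19)^2 + (-3)^2) = sqrt(370)
arg(z) = arctan(b/a) = arctan(-3/-19) (quadrant-adjusted) = -171.03°


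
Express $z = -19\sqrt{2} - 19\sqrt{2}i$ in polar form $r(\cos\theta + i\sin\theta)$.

r = |z| = sqrt(a^2 + b^2) = sqrt((-19*sqrt(2))^2 + (-19*sqrt(2))^2) = sqrt(722 + 722) = sqrt(1444) = 38
θ = arctan(b/a) = arctan(-26.8701/-26.8701) (quadrant-adjusted) = 225°
z = 38(cos 225° + i sin 225°)


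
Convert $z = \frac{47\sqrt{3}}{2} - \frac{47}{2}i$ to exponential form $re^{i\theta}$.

r = |z| = sqrt((47*sqrt(3)/2)^2 + (-47/2)^2) = sqrt(6627/4 + 2209/4) = sqrt(2209) = 47
θ = arctan(b/a) = arctan(-23.5/40.7032) (quadrant-adjusted) = -30° = -π/6
z = 47e^(-i*π/6)


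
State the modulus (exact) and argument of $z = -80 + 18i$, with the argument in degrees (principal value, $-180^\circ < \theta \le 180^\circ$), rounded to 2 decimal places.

|z| = sqrt((-80)^2 + 18^2) = 82
arg(z) = arctan(b/a) = arctan(18/-80) (quadrant-adjusted) = 167.32°


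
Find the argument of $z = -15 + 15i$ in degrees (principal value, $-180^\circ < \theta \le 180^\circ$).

θ = arctan(b/a) = arctan(15/-15) (quadrant-adjusted) = 135°


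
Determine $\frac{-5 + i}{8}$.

Divisor is real, so divide each part by 8:
= -5/8 + (1/8)i


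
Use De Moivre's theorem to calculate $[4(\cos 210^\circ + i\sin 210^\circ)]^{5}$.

By De Moivre: z^n = r^n(cos(nθ) + i sin(nθ))
= 4^5(cos(5*210°) + i sin(5*210°))
= 1024(cos 330° + i sin 330°)
= 512*sqrt(3) - 512i


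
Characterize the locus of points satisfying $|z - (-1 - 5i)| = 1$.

|z - z0| = r describes a circle centered at z0 with radius r
Here z0 = -1 - 5i and r = 1
Locus: Circle centered at (-1, -5) with radius 1


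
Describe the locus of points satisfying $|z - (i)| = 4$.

|z - z0| = r describes a circle centered at z0 with radius r
Here z0 = i and r = 4
Locus: Circle centered at (0, 1) with radius 4


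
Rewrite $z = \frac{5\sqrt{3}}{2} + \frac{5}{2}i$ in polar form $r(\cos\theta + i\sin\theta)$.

r = |z| = sqrt(a^2 + b^2) = sqrt((5*sqrt(3)/2)^2 + (5/2)^2) = sqrt(75/4 + 25/4) = sqrt(25) = 5
θ = arctan(b/a) = arctan(2.5/4.3301) (quadrant-adjusted) = 30°
z = 5(cos 30° + i sin 30°)


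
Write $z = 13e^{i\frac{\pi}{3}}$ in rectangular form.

a = r cos θ = 13 * 1/2 = 13/2
b = r sin θ = 13 * sqrt(3)/2 = 13*sqrt(3)/2
z = 13/2 + (13*sqrt(3)/2)i


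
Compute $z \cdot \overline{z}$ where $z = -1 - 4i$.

z * conjugate(z) = |z|^2 = a^2 + b^2
= (-1)^2 + (-4)^2 = 17


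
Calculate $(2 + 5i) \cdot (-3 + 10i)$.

(a1*a2 - b1*b2) + (a1*b2 + b1*a2)i
= (-6 - 50) + (20 + (-15))i
= -56 + 5i


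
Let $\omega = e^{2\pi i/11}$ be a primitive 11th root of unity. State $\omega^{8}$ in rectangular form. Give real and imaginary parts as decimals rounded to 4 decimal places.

ω^8 = e^(2πi·8/11) = e^(i·16π/11)
= cos(16π/11) + i sin(16π/11)
= -0.1423 - 0.9898i


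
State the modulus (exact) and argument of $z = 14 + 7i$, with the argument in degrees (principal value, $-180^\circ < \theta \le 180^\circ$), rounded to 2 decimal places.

|z| = sqrt(14^2 + 7^2) = sqrt(245)
arg(z) = arctan(b/a) = arctan(7/14) (quadrant-adjusted) = 26.57°


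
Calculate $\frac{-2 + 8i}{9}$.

Divisor is real, so divide each part by 9:
= -2/9 + (8/9)i


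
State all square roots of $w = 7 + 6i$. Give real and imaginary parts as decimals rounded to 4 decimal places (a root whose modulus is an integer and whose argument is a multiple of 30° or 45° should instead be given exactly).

|w| = sqrt(85) ≈ 9.219544, arg(w) ≈ 40.601295°
Root modulus = sqrt(85)^(1/2) ≈ 3.036370
Root arguments: θ_k = (arg(w) + 360°k)/2 for k = 0, 1, ..., 1
Compute each root as (root modulus)(cos θ_k + i sin θ_k) using full-precision intermediates, then round to 4 decimal places.
Roots: 2.8478 + 1.0535i, -2.8478 - 1.0535i


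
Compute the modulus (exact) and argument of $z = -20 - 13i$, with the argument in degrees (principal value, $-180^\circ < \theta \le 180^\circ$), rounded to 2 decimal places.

|z| = sqrt((-20)^2 + (-13)^2) = sqrt(569)
arg(z) = arctan(b/a) = arctan(-13/-20) (quadrant-adjusted) = -146.98°


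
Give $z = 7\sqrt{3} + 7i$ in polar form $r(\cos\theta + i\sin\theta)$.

r = |z| = sqrt(a^2 + b^2) = sqrt((7*sqrt(3))^2 + (7)^2) = sqrt(147 + 49) = sqrt(196) = 14
θ = arctan(b/a) = arctan(7/12.1244) (quadrant-adjusted) = 30°
z = 14(cos 30° + i sin 30°)


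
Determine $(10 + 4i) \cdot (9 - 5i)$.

(a1*a2 - b1*b2) + (a1*b2 + b1*a2)i
= (90 - (-20)) + (-50 + 36)i
= 110 - 14i


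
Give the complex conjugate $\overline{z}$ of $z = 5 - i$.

If z = a + bi, then conjugate(z) = a - bi
conjugate(5 - i) = 5 + i


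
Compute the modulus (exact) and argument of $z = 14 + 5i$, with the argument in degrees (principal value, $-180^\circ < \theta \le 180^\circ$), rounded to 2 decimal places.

|z| = sqrt(14^2 + 5^2) = sqrt(221)
arg(z) = arctan(b/a) = arctan(5/14) (quadrant-adjusted) = 19.65°


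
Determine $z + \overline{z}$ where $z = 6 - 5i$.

z + conjugate(z) = (a + bi) + (a - bi) = 2a
= 2 * 6 = 12


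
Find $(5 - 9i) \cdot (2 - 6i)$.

(a1*a2 - b1*b2) + (a1*b2 + b1*a2)i
= (10 - 54) + (-30 + (-18))i
= -44 - 48i


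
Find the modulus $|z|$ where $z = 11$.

|z| = sqrt(a^2 + b^2) = sqrt(11^2 + 0^2) = sqrt(121) = 11


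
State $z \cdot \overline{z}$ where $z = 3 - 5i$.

z * conjugate(z) = |z|^2 = a^2 + b^2
= 3^2 + (-5)^2 = 34


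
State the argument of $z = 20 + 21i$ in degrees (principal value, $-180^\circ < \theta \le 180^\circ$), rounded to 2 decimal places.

θ = arctan(b/a) = arctan(21/20) (quadrant-adjusted) = 46.40°


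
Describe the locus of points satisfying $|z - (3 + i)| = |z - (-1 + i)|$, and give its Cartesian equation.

|z - z1| = |z - z2| means z is equidistant from z1 and z2,
i.e. the perpendicular bisector of the segment from (3, 1) to (-1, 1) (midpoint (1, 1)).
With z = x + yi, square both sides:
(x - 3)^2 + (y - 1)^2 = (x - (-1))^2 + (y - 1)^2
The x^2 and y^2 terms cancel: -8x + 0y = 2 - 10 = -8
Simplify: x = 1
Locus: Perpendicular bisector of the segment from (3, 1) to (-1, 1): the line x = 1


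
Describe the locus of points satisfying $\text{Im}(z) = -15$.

Im(z) = y where z = x + yi; the equation y = -15 is satisfied by all points with that y-coordinate
Locus: Horizontal line y = -15


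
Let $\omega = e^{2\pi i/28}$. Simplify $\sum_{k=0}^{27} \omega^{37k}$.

Let ζ = ω^37 = e^(2πi·37/28). Since 28 ∤ 37, ζ ≠ 1.
Sum = Σ_{k=0}^{27} ζ^k = (ζ^28 - 1)/(ζ - 1) = (ω^{37·28} - 1)/(ζ - 1) = (1 - 1)/(ζ - 1) = 0


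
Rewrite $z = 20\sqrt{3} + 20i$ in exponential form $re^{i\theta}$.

r = |z| = sqrt((20*sqrt(3))^2 + (20)^2) = sqrt(1200 + 400) = sqrt(1600) = 40
θ = arctan(b/a) = arctan(20/34.641) (quadrant-adjusted) = 30° = π/6
z = 40e^(i*π/6)


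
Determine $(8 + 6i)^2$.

(a + bi)^2 = a^2 - b^2 + 2abi
= 8^2 - 6^2 + 2*8*6i
= 28 + 96i


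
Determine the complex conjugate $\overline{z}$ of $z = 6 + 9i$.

If z = a + bi, then conjugate(z) = a - bi
conjugate(6 + 9i) = 6 - 9i


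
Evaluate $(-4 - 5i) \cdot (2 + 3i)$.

(a1*a2 - b1*b2) + (a1*b2 + b1*a2)i
= (-8 - (-15)) + (-12 + (-10))i
= 7 - 22i


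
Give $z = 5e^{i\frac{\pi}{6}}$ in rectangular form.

a = r cos θ = 5 * sqrt(3)/2 = 5*sqrt(3)/2
b = r sin θ = 5 * 1/2 = 5/2
z = 5*sqrt(3)/2 + (5/2)i


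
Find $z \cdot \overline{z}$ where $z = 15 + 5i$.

z * conjugate(z) = |z|^2 = a^2 + b^2
= 15^2 + 5^2 = 250


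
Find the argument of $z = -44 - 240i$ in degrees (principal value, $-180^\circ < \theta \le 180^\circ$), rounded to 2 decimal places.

θ = arctan(b/a) = arctan(-240/-44) (quadrant-adjusted) = -100.39°


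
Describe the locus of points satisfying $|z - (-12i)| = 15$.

|z - z0| = r describes a circle centered at z0 with radius r
Here z0 = -12i and r = 15
Locus: Circle centered at (0, -12) with radius 15


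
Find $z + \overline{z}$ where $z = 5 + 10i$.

z + conjugate(z) = (a + bi) + (a - bi) = 2a
= 2 * 5 = 10


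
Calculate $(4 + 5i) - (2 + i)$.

(4 - 2) + (5 - 1)i = 2 + 4i


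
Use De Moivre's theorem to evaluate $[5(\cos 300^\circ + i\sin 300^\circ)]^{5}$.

By De Moivre: z^n = r^n(cos(nθ) + i sin(nθ))
= 5^5(cos(5*300°) + i sin(5*300°))
= 3125(cos 60° + i sin 60°)
= 3125/2 + (3125*sqrt(3)/2)i


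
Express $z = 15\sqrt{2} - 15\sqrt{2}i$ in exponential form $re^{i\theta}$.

r = |z| = sqrt((15*sqrt(2))^2 + (-15*sqrt(2))^2) = sqrt(450 + 450) = sqrt(900) = 30
θ = arctan(b/a) = arctan(-21.2132/21.2132) (quadrant-adjusted) = -45° = -π/4
z = 30e^(-i*π/4)


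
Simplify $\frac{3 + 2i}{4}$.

Divisor is real, so divide each part by 4:
= 3/4 + (1/2)i


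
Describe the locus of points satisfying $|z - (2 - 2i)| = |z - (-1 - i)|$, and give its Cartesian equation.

|z - z1| = |z - z2| means z is equidistant from z1 and z2,
i.e. the perpendicular bisector of the segment from (2, -2) to (-1, -1) (midpoint (1/2, -3/2)).
With z = x + yi, square both sides:
(x - 2)^2 + (y - (-2))^2 = (x - (-1))^2 + (y - (-1))^2
The x^2 and y^2 terms cancel: -6x + 2y = 2 - 8 = -6
Simplify: 3x - y = 3
Locus: Perpendicular bisector of the segment from (2, -2) to (-1, -1): the line 3x - y = 3


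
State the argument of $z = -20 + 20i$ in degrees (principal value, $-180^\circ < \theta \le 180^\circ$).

θ = arctan(b/a) = arctan(20/-20) (quadrant-adjusted) = 135°


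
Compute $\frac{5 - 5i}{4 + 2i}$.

Multiply numerator and denominator by conjugate (4 - 2i):
= (5 - 5i)(4 - 2i) / (4^2 + 2^2)
= (10 - 30i) / 20
Divide through by 10: (1 - 3i) / 2
= 1/2 - (3/2)i


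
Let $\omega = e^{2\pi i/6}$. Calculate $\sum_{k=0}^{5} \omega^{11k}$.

Let ζ = ω^11 = e^(2πi·11/6). Since 6 ∤ 11, ζ ≠ 1.
Sum = Σ_{k=0}^{5} ζ^k = (ζ^6 - 1)/(ζ - 1) = (ω^{11·6} - 1)/(ζ - 1) = (1 - 1)/(ζ - 1) = 0


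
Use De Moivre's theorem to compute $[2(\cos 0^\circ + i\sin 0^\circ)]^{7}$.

By De Moivre: z^n = r^n(cos(nθ) + i sin(nθ))
= 2^7(cos(7*0°) + i sin(7*0°))
= 128(cos 0° + i sin 0°)
= 128


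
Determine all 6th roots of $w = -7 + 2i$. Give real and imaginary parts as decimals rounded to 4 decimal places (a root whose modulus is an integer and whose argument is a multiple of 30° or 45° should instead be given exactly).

|w| = sqrt(53) ≈ 7.280110, arg(w) ≈ 164.054604°
Root modulus = sqrt(53)^(1/6) ≈ 1.392162
Root arguments: θ_k = (arg(w) + 360°k)/6 for k = 0, 1, ..., 5
Compute each root as (root modulus)(cos θ_k + i sin θ_k) using full-precision intermediates, then round to 4 decimal places.
Roots: 1.2366 + 0.6394i, 0.0645 + 1.3907i, -1.1721 + 0.7512i, -1.2366 - 0.6394i, -0.0645 - 1.3907i, 1.1721 - 0.7512i


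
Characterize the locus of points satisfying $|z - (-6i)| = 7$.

|z - z0| = r describes a circle centered at z0 with radius r
Here z0 = -6i and r = 7
Locus: Circle centered at (0, -6) with radius 7


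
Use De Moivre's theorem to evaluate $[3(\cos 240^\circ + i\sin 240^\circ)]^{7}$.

By De Moivre: z^n = r^n(cos(nθ) + i sin(nθ))
= 3^7(cos(7*240°) + i sin(7*240°))
= 2187(cos 240° + i sin 240°)
= -2187/2 - (2187*sqrt(3)/2)i


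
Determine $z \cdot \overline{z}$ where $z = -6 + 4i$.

z * conjugate(z) = |z|^2 = a^2 + b^2
= (-6)^2 + 4^2 = 52


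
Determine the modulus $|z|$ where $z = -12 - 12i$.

|z| = sqrt(a^2 + b^2) = sqrt((-12)^2 + (-12)^2) = sqrt(288) = sqrt(288)


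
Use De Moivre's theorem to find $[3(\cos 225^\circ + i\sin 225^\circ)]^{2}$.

By De Moivre: z^n = r^n(cos(nθ) + i sin(nθ))
= 3^2(cos(2*225°) + i sin(2*225°))
= 9(cos 90° + i sin 90°)
= 9i


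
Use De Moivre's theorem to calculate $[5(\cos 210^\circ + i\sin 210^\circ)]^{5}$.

By De Moivre: z^n = r^n(cos(nθ) + i sin(nθ))
= 5^5(cos(5*210°) + i sin(5*210°))
= 3125(cos 330° + i sin 330°)
= 3125*sqrt(3)/2 - (3125/2)i


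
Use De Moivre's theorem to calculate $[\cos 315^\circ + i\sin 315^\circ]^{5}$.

By De Moivre: z^n = r^n(cos(nθ) + i sin(nθ))
= 1^5(cos(5*315°) + i sin(5*315°))
= 1(cos 135° + i sin 135°)
= -sqrt(2)/2 + (sqrt(2)/2)i


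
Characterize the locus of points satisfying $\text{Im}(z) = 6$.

Im(z) = y where z = x + yi; the equation y = 6 is satisfied by all points with that y-coordinate
Locus: Horizontal line y = 6


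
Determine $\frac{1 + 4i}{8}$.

Divisor is real, so divide each part by 8:
= 1/8 + (1/2)i


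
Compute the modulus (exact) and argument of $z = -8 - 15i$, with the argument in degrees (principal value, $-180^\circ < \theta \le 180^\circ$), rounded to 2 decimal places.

|z| = sqrt((-8)^2 + (-15)^2) = 17
arg(z) = arctan(b/a) = arctan(-15/-8) (quadrant-adjusted) = -118.07°


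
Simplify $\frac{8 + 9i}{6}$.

Divisor is real, so divide each part by 6:
= 4/3 + (3/2)i


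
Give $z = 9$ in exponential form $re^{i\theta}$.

r = |z| = sqrt((9)^2 + (0)^2) = sqrt(81 + 0) = sqrt(81) = 9
b = 0 and a > 0, so z lies on the positive real axis: θ = 0
z = 9e^(i*0) = 9


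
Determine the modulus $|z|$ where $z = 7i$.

|z| = sqrt(a^2 + b^2) = sqrt(0^2 + 7^2) = sqrt(49) = 7


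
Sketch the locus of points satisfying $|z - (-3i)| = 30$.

|z - z0| = r describes a circle centered at z0 with radius r
Here z0 = -3i and r = 30
Locus: Circle centered at (0, -3) with radius 30


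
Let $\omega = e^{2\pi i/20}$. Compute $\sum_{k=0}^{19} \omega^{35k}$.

Let ζ = ω^35 = e^(2πi·35/20). Since 20 ∤ 35, ζ ≠ 1.
Sum = Σ_{k=0}^{19} ζ^k = (ζ^20 - 1)/(ζ - 1) = (ω^{35·20} - 1)/(ζ - 1) = (1 - 1)/(ζ - 1) = 0


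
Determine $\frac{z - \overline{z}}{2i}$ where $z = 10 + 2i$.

z - conjugate(z) = 2bi
(z - conjugate(z))/(2i) = 2bi/(2i) = b = 2


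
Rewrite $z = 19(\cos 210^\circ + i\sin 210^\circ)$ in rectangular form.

a = r cos θ = 19 * -sqrt(3)/2 = -19*sqrt(3)/2
b = r sin θ = 19 * -1/2 = -19/2
z = -19*sqrt(3)/2 - (19/2)i


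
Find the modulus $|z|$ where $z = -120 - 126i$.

|z| = sqrt(a^2 + b^2) = sqrt((-120)^2 + (-126)^2) = sqrt(30276) = 174


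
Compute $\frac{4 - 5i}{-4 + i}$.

Multiply numerator and denominator by conjugate (-4 - i):
= (4 - 5i)(-4 - i) / ((-4)^2 + 1^2)
= (-21 + 16i) / 17
= -21/17 + (16/17)i


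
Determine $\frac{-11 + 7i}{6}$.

Divisor is real, so divide each part by 6:
= -11/6 + (7/6)i


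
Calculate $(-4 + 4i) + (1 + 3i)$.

(-4 + 1) + (4 + 3)i = -3 + 7i


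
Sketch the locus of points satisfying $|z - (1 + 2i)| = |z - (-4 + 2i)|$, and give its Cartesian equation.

|z - z1| = |z - z2| means z is equidistant from z1 and z2,
i.e. the perpendicular bisector of the segment from (1, 2) to (-4, 2) (midpoint (-3/2, 2)).
With z = x + yi, square both sides:
(x - 1)^2 + (y - 2)^2 = (x - (-4))^2 + (y - 2)^2
The x^2 and y^2 terms cancel: -10x + 0y = 20 - 5 = 15
Simplify: x = -3/2
Locus: Perpendicular bisector of the segment from (1, 2) to (-4, 2): the line x = -3/2


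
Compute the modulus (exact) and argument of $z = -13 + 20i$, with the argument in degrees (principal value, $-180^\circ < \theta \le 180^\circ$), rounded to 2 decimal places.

|z| = sqrt((-13)^2 + 20^2) = sqrt(569)
arg(z) = arctan(b/a) = arctan(20/-13) (quadrant-adjusted) = 123.02°


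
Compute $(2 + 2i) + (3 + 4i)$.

(2 + 3) + (2 + 4)i = 5 + 6i


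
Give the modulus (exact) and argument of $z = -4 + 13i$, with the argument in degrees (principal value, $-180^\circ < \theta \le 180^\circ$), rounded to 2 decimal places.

|z| = sqrt((-4)^2 + 13^2) = sqrt(185)
arg(z) = arctan(b/a) = arctan(13/-4) (quadrant-adjusted) = 107.10°


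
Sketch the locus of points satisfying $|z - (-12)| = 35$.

|z - z0| = r describes a circle centered at z0 with radius r
Here z0 = -12 and r = 35
Locus: Circle centered at (-12, 0) with radius 35


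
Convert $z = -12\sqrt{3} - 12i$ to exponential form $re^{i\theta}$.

r = |z| = sqrt((-12*sqrt(3))^2 + (-12)^2) = sqrt(432 + 144) = sqrt(576) = 24
θ = arctan(b/a) = arctan(-12/-20.7846) (quadrant-adjusted) = -150° = -5π/6
z = 24e^(-i*5π/6)


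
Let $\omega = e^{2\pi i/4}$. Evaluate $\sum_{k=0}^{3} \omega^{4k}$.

Since 4 divides 4, ω^4 = (ω^4)^1 = 1^1 = 1, so every term is 1.
Sum = 4 · 1 = 4


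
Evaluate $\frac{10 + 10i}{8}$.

Divisor is real, so divide each part by 8:
= 5/4 + (5/4)i


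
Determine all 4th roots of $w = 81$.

|w| = 81, arg(w) = 0°
Root modulus = 81^(1/4) = 3
Root arguments: θ_k = (0° + 360°k)/4 for k = 0, 1, ..., 3
Roots: 3, 3i, -3, -3i


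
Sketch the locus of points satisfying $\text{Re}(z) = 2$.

Re(z) = x where z = x + yi; the equation x = 2 is satisfied by all points with that x-coordinate
Locus: Vertical line x = 2


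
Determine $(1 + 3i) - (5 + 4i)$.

(1 - 5) + (3 - 4)i = -4 - i


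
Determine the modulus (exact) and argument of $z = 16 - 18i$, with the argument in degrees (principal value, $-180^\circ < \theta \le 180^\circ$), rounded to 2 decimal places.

|z| = sqrt(16^2 + (-18)^2) = sqrt(580)
arg(z) = arctan(b/a) = arctan(-18/16) (quadrant-adjusted) = -48.37°


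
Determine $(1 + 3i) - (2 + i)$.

(1 - 2) + (3 - 1)i = -1 + 2i


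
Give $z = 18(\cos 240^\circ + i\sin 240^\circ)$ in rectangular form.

a = r cos θ = 18 * -1/2 = -9
b = r sin θ = 18 * -sqrt(3)/2 = -9*sqrt(3)
z = -9 - 9*sqrt(3)i


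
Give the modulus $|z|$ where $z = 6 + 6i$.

|z| = sqrt(a^2 + b^2) = sqrt(6^2 + 6^2) = sqrt(72) = sqrt(72)


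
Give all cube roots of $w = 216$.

|w| = 216, arg(w) = 0°
Root modulus = 216^(1/3) = 6
Root arguments: θ_k = (0° + 360°k)/3 for k = 0, 1, ..., 2
Roots: 6, -3 + 3*sqrt(3)i, -3 - 3*sqrt(3)i


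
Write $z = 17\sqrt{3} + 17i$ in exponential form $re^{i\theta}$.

r = |z| = sqrt((17*sqrt(3))^2 + (17)^2) = sqrt(867 + 289) = sqrt(1156) = 34
θ = arctan(b/a) = arctan(17/29.4449) (quadrant-adjusted) = 30° = π/6
z = 34e^(i*π/6)


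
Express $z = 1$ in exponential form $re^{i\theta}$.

r = |z| = sqrt((1)^2 + (0)^2) = sqrt(1 + 0) = sqrt(1) = 1
b = 0 and a > 0, so z lies on the positive real axis: θ = 0
z = 1e^(i*0) = 1
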